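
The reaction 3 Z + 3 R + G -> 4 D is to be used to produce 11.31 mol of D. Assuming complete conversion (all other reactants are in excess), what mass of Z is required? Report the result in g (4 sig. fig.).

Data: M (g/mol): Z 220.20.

n(D) = 11.31 mol
n(Z) = (3/4) × 11.31 = 8.483 mol
mass = 8.483 × 220.20 = 1868 g

1868 g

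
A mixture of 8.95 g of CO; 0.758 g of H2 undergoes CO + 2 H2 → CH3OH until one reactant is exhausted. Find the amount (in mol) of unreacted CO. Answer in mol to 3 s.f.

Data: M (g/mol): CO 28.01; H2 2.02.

0.132 mol

n(CO) = 8.950 / 28.01 = 0.3195 mol
n(H2) = 0.7580 / 2.02 = 0.3752 mol
n/ν for CO = 0.3195/1 = 0.3195
n/ν for H2 = 0.3752/2 = 0.1876
Smallest n/ν is H2 → limiting reagent.
CO consumed = (1/2) × 0.3752 = 0.1876 mol
CO remaining = 0.3195 − 0.1876 = 0.1319 mol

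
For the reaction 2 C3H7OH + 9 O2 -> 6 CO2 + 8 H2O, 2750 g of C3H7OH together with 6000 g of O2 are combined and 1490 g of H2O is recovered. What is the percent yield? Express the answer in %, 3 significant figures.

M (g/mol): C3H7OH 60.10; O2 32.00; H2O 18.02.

49.6 %

n(C3H7OH) = 2750 / 60.10 = 45.76 mol
n(O2) = 6000 / 32.00 = 187.5 mol
n/ν → C3H7OH: 22.88, O2: 20.83; O2 is limiting.
theoretical n(H2O) = (8/9) × 187.5 = 166.7 mol → 3004 g
% yield = 1490 / 3004 × 100 = 49.60 %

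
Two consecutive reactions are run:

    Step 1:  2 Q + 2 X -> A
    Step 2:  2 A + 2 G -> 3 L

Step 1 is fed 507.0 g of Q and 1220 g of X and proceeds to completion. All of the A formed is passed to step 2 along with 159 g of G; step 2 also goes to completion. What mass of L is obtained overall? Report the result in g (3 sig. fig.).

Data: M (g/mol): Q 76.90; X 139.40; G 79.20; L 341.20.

Step 1:
n(Q) = 507.0 / 76.90 = 6.593 mol
n(X) = 1220 / 139.40 = 8.752 mol
n/ν → Q: 3.297, X: 4.376; Q is limiting.
n(A) produced = (1/2) × 6.593 = 3.297 mol
Step 2:
n(A) available = 3.297 mol
n(G) = 159.0 / 79.20 = 2.008 mol
n/ν → A: 1.649, G: 1.004; G is limiting.
n(L) = (3/2) × 2.008 = 3.012 mol
mass = 3.012 × 341.20 = 1028 g

1030 g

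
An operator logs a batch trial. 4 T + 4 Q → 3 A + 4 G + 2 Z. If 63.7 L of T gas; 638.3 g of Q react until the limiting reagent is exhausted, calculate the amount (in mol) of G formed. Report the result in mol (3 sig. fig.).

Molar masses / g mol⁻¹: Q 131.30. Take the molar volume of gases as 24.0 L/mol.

2.65 mol

n(T) = 63.70 / 24.0 = 2.654 mol
n(Q) = 638.3 / 131.30 = 4.861 mol
n/ν for T = 2.654/4 = 0.6635
n/ν for Q = 4.861/4 = 1.215
Smallest n/ν is T → limiting reagent.
n(G) = (4/4) × 2.654 = 2.654 mol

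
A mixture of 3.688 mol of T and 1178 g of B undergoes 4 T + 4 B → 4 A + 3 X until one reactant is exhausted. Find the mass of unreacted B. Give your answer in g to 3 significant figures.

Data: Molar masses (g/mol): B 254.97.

n(T) = 3.688 mol
n(B) = 1178 / 254.97 = 4.620 mol
n/ν → T: 0.9220, B: 1.155; T is limiting.
B consumed = (4/4) × 3.688 = 3.688 mol
B remaining = 4.620 − 3.688 = 0.9320 mol
mass = 0.9320 × 254.97 = 237.6 g

238 g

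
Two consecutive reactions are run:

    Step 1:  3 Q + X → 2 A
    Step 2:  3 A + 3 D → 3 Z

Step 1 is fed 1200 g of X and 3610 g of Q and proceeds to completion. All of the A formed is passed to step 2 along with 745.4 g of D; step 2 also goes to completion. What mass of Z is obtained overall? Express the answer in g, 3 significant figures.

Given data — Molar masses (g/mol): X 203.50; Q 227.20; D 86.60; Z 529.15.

Step 1:
n(X) = 1200 / 203.50 = 5.897 mol
n(Q) = 3610 / 227.20 = 15.89 mol
n/ν for X = 5.897/1 = 5.897
n/ν for Q = 15.89/3 = 5.297
Smallest n/ν is Q → limiting reagent.
n(A) produced = (2/3) × 15.89 = 10.59 mol
Step 2:
n(A) available = 10.59 mol
n(D) = 745.4 / 86.60 = 8.607 mol
n/ν for A = 10.59/3 = 3.530
n/ν for D = 8.607/3 = 2.869
Smallest n/ν is D → limiting reagent.
n(Z) = (3/3) × 8.607 = 8.607 mol
mass = 8.607 × 529.15 = 4554 g

4550 g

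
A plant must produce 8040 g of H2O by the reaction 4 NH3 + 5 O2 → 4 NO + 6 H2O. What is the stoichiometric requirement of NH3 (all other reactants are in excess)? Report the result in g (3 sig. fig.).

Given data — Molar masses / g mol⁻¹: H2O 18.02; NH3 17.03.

5070 g

n(H2O) = 8040 / 18.02 = 446.2 mol
n(NH3) = (4/6) × 446.2 = 297.5 mol
mass = 297.5 × 17.03 = 5066 g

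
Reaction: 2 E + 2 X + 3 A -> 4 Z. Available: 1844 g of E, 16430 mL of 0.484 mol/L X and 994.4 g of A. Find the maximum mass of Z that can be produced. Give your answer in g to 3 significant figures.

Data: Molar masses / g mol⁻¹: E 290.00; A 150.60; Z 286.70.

2520 g

n(E) = 1844 / 290.00 = 6.359 mol
n(X) = 0.484 × 16430/1000 = 7.952 mol
n(A) = 994.4 / 150.60 = 6.603 mol
n/ν for E = 6.359/2 = 3.180
n/ν for X = 7.952/2 = 3.976
n/ν for A = 6.603/3 = 2.201
Smallest n/ν is A → limiting reagent.
n(Z) = (4/3) × 6.603 = 8.804 mol
mass = 8.804 × 286.70 = 2524 g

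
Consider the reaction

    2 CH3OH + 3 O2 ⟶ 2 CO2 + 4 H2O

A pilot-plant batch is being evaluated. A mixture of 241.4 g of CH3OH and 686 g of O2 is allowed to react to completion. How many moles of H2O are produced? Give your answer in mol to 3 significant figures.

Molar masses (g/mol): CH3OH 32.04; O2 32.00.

15.1 mol

n(CH3OH) = 241.4 / 32.04 = 7.534 mol
n(O2) = 686.0 / 32.00 = 21.44 mol
n/ν → CH3OH: 3.767, O2: 7.147; CH3OH is limiting.
n(H2O) = (4/2) × 7.534 = 15.07 mol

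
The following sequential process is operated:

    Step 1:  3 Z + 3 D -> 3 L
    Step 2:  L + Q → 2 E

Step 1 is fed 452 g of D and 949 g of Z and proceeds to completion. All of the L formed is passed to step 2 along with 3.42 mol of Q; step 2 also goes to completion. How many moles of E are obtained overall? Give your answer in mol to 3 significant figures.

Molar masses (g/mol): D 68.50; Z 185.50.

Step 1:
n(D) = 452.0 / 68.50 = 6.599 mol
n(Z) = 949.0 / 185.50 = 5.116 mol
n/ν → D: 2.200, Z: 1.705; Z is limiting.
n(L) produced = (3/3) × 5.116 = 5.116 mol
Step 2:
n(L) available = 5.116 mol
n(Q) = 3.420 mol
n/ν → L: 5.116, Q: 3.420; Q is limiting.
n(E) = (2/1) × 3.420 = 6.840 mol

6.84 mol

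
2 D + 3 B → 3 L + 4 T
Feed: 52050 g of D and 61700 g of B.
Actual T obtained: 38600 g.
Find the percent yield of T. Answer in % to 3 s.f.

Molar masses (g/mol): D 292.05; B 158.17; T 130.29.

83.1 %

n(D) = 52050 / 292.05 = 178.2 mol
n(B) = 61700 / 158.17 = 390.1 mol
n/ν → D: 89.10, B: 130.0; D is limiting.
theoretical n(T) = (4/2) × 178.2 = 356.4 mol → 46440 g
% yield = 38600 / 46440 × 100 = 83.12 %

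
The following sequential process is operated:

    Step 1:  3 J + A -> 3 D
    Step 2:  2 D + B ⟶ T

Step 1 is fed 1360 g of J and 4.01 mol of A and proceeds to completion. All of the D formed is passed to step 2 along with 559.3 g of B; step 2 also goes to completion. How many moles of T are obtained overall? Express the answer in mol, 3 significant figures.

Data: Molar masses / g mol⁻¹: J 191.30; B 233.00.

Step 1:
n(J) = 1360 / 191.30 = 7.109 mol
n(A) = 4.010 mol
n/ν for J = 7.109/3 = 2.370
n/ν for A = 4.010/1 = 4.010
Smallest n/ν is J → limiting reagent.
n(D) produced = (3/3) × 7.109 = 7.109 mol
Step 2:
n(D) available = 7.109 mol
n(B) = 559.3 / 233.00 = 2.400 mol
n/ν for D = 7.109/2 = 3.555
n/ν for B = 2.400/1 = 2.400
Smallest n/ν is B → limiting reagent.
n(T) = (1/1) × 2.400 = 2.400 mol

2.40 mol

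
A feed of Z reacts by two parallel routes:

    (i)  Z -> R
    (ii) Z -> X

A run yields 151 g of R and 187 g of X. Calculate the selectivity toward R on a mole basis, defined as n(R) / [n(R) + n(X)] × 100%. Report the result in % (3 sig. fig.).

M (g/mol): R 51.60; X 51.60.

n(R) = 151 / 51.60 = 2.926 mol
n(X) = 187 / 51.60 = 3.624 mol
selectivity = 2.926/(2.926+3.624) × 100 = 44.67 %

44.7 %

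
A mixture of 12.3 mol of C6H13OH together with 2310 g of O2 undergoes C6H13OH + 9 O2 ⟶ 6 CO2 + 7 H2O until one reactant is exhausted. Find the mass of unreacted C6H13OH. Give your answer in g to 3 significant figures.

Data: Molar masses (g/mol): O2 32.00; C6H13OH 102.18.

n(C6H13OH) = 12.30 mol
n(O2) = 2310 / 32.00 = 72.19 mol
n/ν → C6H13OH: 12.30, O2: 8.021; O2 is limiting.
C6H13OH consumed = (1/9) × 72.19 = 8.021 mol
C6H13OH remaining = 12.30 − 8.021 = 4.279 mol
mass = 4.279 × 102.18 = 437.2 g

437 g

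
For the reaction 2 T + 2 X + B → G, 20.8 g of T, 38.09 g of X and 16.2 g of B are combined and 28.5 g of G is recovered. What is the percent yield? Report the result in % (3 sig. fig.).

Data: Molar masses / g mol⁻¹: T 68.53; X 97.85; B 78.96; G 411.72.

n(T) = 20.80 / 68.53 = 0.3035 mol
n(X) = 38.09 / 97.85 = 0.3893 mol
n(B) = 16.20 / 78.96 = 0.2052 mol
n/ν → T: 0.1518, X: 0.1947, B: 0.2052; T is limiting.
theoretical n(G) = (1/2) × 0.3035 = 0.1518 mol → 62.50 g
% yield = 28.5 / 62.50 × 100 = 45.60 %

45.6 %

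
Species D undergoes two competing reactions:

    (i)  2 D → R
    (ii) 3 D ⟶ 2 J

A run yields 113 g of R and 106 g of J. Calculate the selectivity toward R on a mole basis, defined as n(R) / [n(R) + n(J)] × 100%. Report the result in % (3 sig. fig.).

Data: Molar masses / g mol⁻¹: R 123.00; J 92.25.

44.4 %

n(R) = 113 / 123.00 = 0.9187 mol
n(J) = 106 / 92.25 = 1.149 mol
selectivity = 0.9187/(0.9187+1.149) × 100 = 44.43 %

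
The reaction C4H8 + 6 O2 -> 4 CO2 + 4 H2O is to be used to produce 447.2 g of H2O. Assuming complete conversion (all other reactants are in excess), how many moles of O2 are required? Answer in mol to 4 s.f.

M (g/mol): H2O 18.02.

37.23 mol

n(H2O) = 447.2 / 18.02 = 24.82 mol
n(O2) = (6/4) × 24.82 = 37.23 mol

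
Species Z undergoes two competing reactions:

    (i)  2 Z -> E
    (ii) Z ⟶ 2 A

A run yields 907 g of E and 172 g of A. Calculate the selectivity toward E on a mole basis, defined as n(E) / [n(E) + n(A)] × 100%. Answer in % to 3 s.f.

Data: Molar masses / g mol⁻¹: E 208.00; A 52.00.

56.9 %

n(E) = 907 / 208.00 = 4.361 mol
n(A) = 172 / 52.00 = 3.308 mol
selectivity = 4.361/(4.361+3.308) × 100 = 56.87 %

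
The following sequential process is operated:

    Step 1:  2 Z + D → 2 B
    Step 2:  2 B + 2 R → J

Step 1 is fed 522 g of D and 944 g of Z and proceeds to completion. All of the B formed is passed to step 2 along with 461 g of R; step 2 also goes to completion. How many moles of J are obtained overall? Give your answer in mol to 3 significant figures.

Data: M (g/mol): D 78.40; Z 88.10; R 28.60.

5.36 mol

Step 1:
n(D) = 522.0 / 78.40 = 6.658 mol
n(Z) = 944.0 / 88.10 = 10.72 mol
n/ν for D = 6.658/1 = 6.658
n/ν for Z = 10.72/2 = 5.360
Smallest n/ν is Z → limiting reagent.
n(B) produced = (2/2) × 10.72 = 10.72 mol
Step 2:
n(B) available = 10.72 mol
n(R) = 461.0 / 28.60 = 16.12 mol
n/ν for B = 10.72/2 = 5.360
n/ν for R = 16.12/2 = 8.060
Smallest n/ν is B → limiting reagent.
n(J) = (1/2) × 10.72 = 5.360 mol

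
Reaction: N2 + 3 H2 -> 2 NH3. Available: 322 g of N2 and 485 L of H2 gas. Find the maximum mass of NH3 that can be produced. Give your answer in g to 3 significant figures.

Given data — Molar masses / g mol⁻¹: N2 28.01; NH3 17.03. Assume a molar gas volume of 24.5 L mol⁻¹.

225 g

n(N2) = 322.0 / 28.01 = 11.50 mol
n(H2) = 485.0 / 24.5 = 19.80 mol
n/ν → N2: 11.50, H2: 6.600; H2 is limiting.
n(NH3) = (2/3) × 19.80 = 13.20 mol
mass = 13.20 × 17.03 = 224.8 g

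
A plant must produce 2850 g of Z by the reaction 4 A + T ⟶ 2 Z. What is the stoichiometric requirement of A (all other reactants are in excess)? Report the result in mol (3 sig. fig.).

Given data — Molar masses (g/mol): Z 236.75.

n(Z) = 2850 / 236.75 = 12.04 mol
n(A) = (4/2) × 12.04 = 24.08 mol

24.1 mol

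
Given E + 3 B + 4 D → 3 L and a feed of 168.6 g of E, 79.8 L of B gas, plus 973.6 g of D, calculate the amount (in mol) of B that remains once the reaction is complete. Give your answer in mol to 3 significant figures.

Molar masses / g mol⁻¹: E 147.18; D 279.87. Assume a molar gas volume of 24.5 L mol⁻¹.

n(E) = 168.6 / 147.18 = 1.146 mol
n(B) = 79.80 / 24.5 = 3.257 mol
n(D) = 973.6 / 279.87 = 3.479 mol
n/ν for E = 1.146/1 = 1.146
n/ν for B = 3.257/3 = 1.086
n/ν for D = 3.479/4 = 0.8698
Smallest n/ν is D → limiting reagent.
B consumed = (3/4) × 3.479 = 2.609 mol
B remaining = 3.257 − 2.609 = 0.6480 mol

0.648 mol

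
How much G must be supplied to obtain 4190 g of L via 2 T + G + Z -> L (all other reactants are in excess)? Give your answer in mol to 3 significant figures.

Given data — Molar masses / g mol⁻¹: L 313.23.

13.4 mol

n(L) = 4190 / 313.23 = 13.38 mol
n(G) = (1/1) × 13.38 = 13.38 mol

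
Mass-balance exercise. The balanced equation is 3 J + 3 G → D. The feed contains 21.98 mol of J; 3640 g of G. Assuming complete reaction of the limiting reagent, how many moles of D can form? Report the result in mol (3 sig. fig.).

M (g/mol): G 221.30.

n(J) = 21.98 mol
n(G) = 3640 / 221.30 = 16.45 mol
n/ν for J = 21.98/3 = 7.327
n/ν for G = 16.45/3 = 5.483
Smallest n/ν is G → limiting reagent.
n(D) = (1/3) × 16.45 = 5.483 mol

5.48 mol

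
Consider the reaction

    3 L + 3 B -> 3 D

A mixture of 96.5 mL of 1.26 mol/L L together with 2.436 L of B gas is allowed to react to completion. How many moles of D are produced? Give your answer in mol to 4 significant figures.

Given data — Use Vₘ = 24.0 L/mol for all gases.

0.1015 mol

n(L) = 1.26 × 96.50/1000 = 0.1216 mol
n(B) = 2.436 / 24.0 = 0.1015 mol
n/ν → L: 0.04053, B: 0.03383; B is limiting.
n(D) = (3/3) × 0.1015 = 0.1015 mol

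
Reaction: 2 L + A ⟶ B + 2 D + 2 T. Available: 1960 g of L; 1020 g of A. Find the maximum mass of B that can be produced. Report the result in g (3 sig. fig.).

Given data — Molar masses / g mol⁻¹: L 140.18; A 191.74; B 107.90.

574 g

n(L) = 1960 / 140.18 = 13.98 mol
n(A) = 1020 / 191.74 = 5.320 mol
n/ν → L: 6.990, A: 5.320; A is limiting.
n(B) = (1/1) × 5.320 = 5.320 mol
mass = 5.320 × 107.90 = 574.0 g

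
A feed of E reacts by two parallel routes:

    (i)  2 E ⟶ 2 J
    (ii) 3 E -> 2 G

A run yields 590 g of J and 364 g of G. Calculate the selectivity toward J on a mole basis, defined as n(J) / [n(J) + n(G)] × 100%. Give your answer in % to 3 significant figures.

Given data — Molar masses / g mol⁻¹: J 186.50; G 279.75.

n(J) = 590 / 186.50 = 3.164 mol
n(G) = 364 / 279.75 = 1.301 mol
selectivity = 3.164/(3.164+1.301) × 100 = 70.86 %

70.9 %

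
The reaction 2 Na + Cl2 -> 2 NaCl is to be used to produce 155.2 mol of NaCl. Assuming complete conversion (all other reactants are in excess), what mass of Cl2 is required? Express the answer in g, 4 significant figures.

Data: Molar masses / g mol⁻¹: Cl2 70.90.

n(NaCl) = 155.2 mol
n(Cl2) = (1/2) × 155.2 = 77.60 mol
mass = 77.60 × 70.90 = 5502 g

5502 g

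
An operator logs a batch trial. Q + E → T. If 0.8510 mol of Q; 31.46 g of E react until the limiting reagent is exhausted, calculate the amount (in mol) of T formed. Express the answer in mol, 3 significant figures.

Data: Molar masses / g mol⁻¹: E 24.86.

n(Q) = 0.8510 mol
n(E) = 31.46 / 24.86 = 1.265 mol
n/ν for Q = 0.8510/1 = 0.8510
n/ν for E = 1.265/1 = 1.265
Smallest n/ν is Q → limiting reagent.
n(T) = (1/1) × 0.8510 = 0.8510 mol

0.851 mol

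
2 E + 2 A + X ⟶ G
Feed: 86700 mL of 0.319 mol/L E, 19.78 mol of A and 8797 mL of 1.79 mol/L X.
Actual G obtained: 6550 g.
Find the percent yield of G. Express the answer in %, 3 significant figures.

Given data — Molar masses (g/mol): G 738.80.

89.6 %

n(E) = 0.319 × 86700/1000 = 27.66 mol
n(A) = 19.78 mol
n(X) = 1.79 × 8797/1000 = 15.75 mol
n/ν for E = 27.66/2 = 13.83
n/ν for A = 19.78/2 = 9.890
n/ν for X = 15.75/1 = 15.75
Smallest n/ν is A → limiting reagent.
theoretical n(G) = (1/2) × 19.78 = 9.890 mol → 7307 g
% yield = 6550 / 7307 × 100 = 89.64 %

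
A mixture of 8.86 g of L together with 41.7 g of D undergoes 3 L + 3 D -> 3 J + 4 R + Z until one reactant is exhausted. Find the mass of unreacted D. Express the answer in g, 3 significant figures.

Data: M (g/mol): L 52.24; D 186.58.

10.1 g

n(L) = 8.860 / 52.24 = 0.1696 mol
n(D) = 41.70 / 186.58 = 0.2235 mol
n/ν → L: 0.05653, D: 0.07450; L is limiting.
D consumed = (3/3) × 0.1696 = 0.1696 mol
D remaining = 0.2235 − 0.1696 = 0.05390 mol
mass = 0.05390 × 186.58 = 10.06 g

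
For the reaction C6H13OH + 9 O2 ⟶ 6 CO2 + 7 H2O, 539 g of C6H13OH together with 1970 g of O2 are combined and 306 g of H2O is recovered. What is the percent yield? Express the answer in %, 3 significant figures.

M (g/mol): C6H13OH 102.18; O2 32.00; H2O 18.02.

n(C6H13OH) = 539.0 / 102.18 = 5.275 mol
n(O2) = 1970 / 32.00 = 61.56 mol
n/ν → C6H13OH: 5.275, O2: 6.840; C6H13OH is limiting.
theoretical n(H2O) = (7/1) × 5.275 = 36.93 mol → 665.5 g
% yield = 306 / 665.5 × 100 = 45.98 %

46.0 %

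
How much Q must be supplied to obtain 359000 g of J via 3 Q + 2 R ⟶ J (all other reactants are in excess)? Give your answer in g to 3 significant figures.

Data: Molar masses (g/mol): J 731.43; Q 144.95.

213000 g

n(J) = 359000 / 731.43 = 490.8 mol
n(Q) = (3/1) × 490.8 = 1472 mol
mass = 1472 × 144.95 = 213400 g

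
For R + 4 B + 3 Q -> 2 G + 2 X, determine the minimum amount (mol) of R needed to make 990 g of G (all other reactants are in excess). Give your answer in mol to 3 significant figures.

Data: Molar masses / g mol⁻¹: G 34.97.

14.2 mol

n(G) = 990 / 34.97 = 28.31 mol
n(R) = (1/2) × 28.31 = 14.16 mol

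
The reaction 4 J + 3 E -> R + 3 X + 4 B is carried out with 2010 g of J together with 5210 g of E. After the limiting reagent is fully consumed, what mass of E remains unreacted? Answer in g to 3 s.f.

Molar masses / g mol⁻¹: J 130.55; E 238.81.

n(J) = 2010 / 130.55 = 15.40 mol
n(E) = 5210 / 238.81 = 21.82 mol
n/ν for J = 15.40/4 = 3.850
n/ν for E = 21.82/3 = 7.273
Smallest n/ν is J → limiting reagent.
E consumed = (3/4) × 15.40 = 11.55 mol
E remaining = 21.82 − 11.55 = 10.27 mol
mass = 10.27 × 238.81 = 2453 g

2450 g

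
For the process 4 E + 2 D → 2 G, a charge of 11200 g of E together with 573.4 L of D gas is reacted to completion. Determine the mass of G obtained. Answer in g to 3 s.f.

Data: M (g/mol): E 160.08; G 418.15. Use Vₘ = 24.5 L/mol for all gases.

9790 g

n(E) = 11200 / 160.08 = 69.97 mol
n(D) = 573.4 / 24.5 = 23.40 mol
n/ν → E: 17.49, D: 11.70; D is limiting.
n(G) = (2/2) × 23.40 = 23.40 mol
mass = 23.40 × 418.15 = 9785 g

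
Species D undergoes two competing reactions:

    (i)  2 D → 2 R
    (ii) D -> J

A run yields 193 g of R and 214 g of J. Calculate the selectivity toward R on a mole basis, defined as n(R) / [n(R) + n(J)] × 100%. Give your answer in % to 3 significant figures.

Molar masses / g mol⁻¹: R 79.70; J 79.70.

47.4 %

n(R) = 193 / 79.70 = 2.422 mol
n(J) = 214 / 79.70 = 2.685 mol
selectivity = 2.422/(2.422+2.685) × 100 = 47.43 %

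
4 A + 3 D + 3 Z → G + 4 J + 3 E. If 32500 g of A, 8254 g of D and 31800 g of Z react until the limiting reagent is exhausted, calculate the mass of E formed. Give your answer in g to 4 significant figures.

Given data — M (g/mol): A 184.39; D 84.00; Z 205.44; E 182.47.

17930 g

n(A) = 32500 / 184.39 = 176.3 mol
n(D) = 8254 / 84.00 = 98.26 mol
n(Z) = 31800 / 205.44 = 154.8 mol
n/ν for A = 176.3/4 = 44.08
n/ν for D = 98.26/3 = 32.75
n/ν for Z = 154.8/3 = 51.60
Smallest n/ν is D → limiting reagent.
n(E) = (3/3) × 98.26 = 98.26 mol
mass = 98.26 × 182.47 = 17930 g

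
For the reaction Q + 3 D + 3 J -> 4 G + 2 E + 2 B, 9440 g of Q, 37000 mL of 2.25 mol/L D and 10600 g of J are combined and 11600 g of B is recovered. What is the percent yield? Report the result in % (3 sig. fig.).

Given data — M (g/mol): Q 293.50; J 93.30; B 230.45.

n(Q) = 9440 / 293.50 = 32.16 mol
n(D) = 2.25 × 37000/1000 = 83.25 mol
n(J) = 10600 / 93.30 = 113.6 mol
n/ν for Q = 32.16/1 = 32.16
n/ν for D = 83.25/3 = 27.75
n/ν for J = 113.6/3 = 37.87
Smallest n/ν is D → limiting reagent.
theoretical n(B) = (2/3) × 83.25 = 55.50 mol → 12790 g
% yield = 11600 / 12790 × 100 = 90.70 %

90.7 %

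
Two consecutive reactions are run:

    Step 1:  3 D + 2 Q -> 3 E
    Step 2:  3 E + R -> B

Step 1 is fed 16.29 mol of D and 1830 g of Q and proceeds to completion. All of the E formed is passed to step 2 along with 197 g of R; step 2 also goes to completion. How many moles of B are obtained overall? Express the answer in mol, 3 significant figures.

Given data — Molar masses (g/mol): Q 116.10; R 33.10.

5.43 mol

Step 1:
n(D) = 16.29 mol
n(Q) = 1830 / 116.10 = 15.76 mol
n/ν for D = 16.29/3 = 5.430
n/ν for Q = 15.76/2 = 7.880
Smallest n/ν is D → limiting reagent.
n(E) produced = (3/3) × 16.29 = 16.29 mol
Step 2:
n(E) available = 16.29 mol
n(R) = 197.0 / 33.10 = 5.952 mol
n/ν for E = 16.29/3 = 5.430
n/ν for R = 5.952/1 = 5.952
Smallest n/ν is E → limiting reagent.
n(B) = (1/3) × 16.29 = 5.430 mol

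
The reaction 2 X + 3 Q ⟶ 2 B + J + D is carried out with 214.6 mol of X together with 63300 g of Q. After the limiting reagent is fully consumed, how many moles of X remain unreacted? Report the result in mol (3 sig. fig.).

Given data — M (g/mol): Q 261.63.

53.3 mol

n(X) = 214.6 mol
n(Q) = 63300 / 261.63 = 241.9 mol
n/ν for X = 214.6/2 = 107.3
n/ν for Q = 241.9/3 = 80.63
Smallest n/ν is Q → limiting reagent.
X consumed = (2/3) × 241.9 = 161.3 mol
X remaining = 214.6 − 161.3 = 53.30 mol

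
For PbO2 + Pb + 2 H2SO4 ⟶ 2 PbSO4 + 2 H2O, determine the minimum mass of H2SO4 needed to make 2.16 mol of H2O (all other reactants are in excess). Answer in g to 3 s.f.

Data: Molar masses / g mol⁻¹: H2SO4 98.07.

n(H2O) = 2.160 mol
n(H2SO4) = (2/2) × 2.160 = 2.160 mol
mass = 2.160 × 98.07 = 211.8 g

212 g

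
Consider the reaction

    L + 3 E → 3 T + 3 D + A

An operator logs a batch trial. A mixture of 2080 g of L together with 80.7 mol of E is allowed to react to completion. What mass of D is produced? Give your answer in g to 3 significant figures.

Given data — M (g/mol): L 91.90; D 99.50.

6760 g

n(L) = 2080 / 91.90 = 22.63 mol
n(E) = 80.70 mol
n/ν → L: 22.63, E: 26.90; L is limiting.
n(D) = (3/1) × 22.63 = 67.89 mol
mass = 67.89 × 99.50 = 6755 g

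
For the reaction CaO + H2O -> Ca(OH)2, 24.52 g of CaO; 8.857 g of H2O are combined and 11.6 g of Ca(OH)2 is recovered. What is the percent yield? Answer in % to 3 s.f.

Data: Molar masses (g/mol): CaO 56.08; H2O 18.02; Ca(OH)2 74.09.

35.8 %

n(CaO) = 24.52 / 56.08 = 0.4372 mol
n(H2O) = 8.857 / 18.02 = 0.4915 mol
n/ν → CaO: 0.4372, H2O: 0.4915; CaO is limiting.
theoretical n(Ca(OH)2) = (1/1) × 0.4372 = 0.4372 mol → 32.39 g
% yield = 11.6 / 32.39 × 100 = 35.81 %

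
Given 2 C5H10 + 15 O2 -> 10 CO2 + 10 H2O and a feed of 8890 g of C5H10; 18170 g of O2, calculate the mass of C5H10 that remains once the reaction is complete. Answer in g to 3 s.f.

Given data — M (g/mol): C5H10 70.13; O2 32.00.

3580 g

n(C5H10) = 8890 / 70.13 = 126.8 mol
n(O2) = 18170 / 32.00 = 567.8 mol
n/ν → C5H10: 63.40, O2: 37.85; O2 is limiting.
C5H10 consumed = (2/15) × 567.8 = 75.71 mol
C5H10 remaining = 126.8 − 75.71 = 51.09 mol
mass = 51.09 × 70.13 = 3583 g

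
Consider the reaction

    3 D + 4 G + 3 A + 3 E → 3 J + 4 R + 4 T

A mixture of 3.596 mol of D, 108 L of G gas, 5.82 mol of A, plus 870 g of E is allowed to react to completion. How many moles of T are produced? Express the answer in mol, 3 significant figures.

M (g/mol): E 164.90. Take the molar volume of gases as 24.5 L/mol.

n(D) = 3.596 mol
n(G) = 108.0 / 24.5 = 4.408 mol
n(A) = 5.820 mol
n(E) = 870.0 / 164.90 = 5.276 mol
n/ν for D = 3.596/3 = 1.199
n/ν for G = 4.408/4 = 1.102
n/ν for A = 5.820/3 = 1.940
n/ν for E = 5.276/3 = 1.759
Smallest n/ν is G → limiting reagent.
n(T) = (4/4) × 4.408 = 4.408 mol

4.41 mol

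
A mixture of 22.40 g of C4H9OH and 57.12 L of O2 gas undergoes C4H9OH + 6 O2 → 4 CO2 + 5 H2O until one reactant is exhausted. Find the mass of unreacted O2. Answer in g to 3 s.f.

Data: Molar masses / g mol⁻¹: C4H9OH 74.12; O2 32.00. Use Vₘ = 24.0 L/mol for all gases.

n(C4H9OH) = 22.40 / 74.12 = 0.3022 mol
n(O2) = 57.12 / 24.0 = 2.380 mol
n/ν → C4H9OH: 0.3022, O2: 0.3967; C4H9OH is limiting.
O2 consumed = (6/1) × 0.3022 = 1.813 mol
O2 remaining = 2.380 − 1.813 = 0.5670 mol
mass = 0.5670 × 32.00 = 18.14 g

18.1 g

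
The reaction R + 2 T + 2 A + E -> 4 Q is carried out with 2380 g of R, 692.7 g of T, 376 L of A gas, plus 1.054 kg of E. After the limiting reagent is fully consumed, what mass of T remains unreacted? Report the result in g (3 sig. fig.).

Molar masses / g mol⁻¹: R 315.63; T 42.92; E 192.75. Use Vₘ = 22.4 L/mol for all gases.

223 g

n(R) = 2380 / 315.63 = 7.540 mol
n(T) = 692.7 / 42.92 = 16.14 mol
n(A) = 376.0 / 22.4 = 16.79 mol
n(E) = 1.054×1000 / 192.75 = 5.468 mol
n/ν for R = 7.540/1 = 7.540
n/ν for T = 16.14/2 = 8.070
n/ν for A = 16.79/2 = 8.395
n/ν for E = 5.468/1 = 5.468
Smallest n/ν is E → limiting reagent.
T consumed = (2/1) × 5.468 = 10.94 mol
T remaining = 16.14 − 10.94 = 5.200 mol
mass = 5.200 × 42.92 = 223.2 g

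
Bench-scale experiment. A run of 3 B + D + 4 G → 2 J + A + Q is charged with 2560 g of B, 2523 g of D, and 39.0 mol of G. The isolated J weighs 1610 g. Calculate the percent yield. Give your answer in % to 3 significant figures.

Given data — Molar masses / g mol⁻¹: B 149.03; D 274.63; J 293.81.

47.9 %

n(B) = 2560 / 149.03 = 17.18 mol
n(D) = 2523 / 274.63 = 9.187 mol
n(G) = 39.00 mol
n/ν for B = 17.18/3 = 5.727
n/ν for D = 9.187/1 = 9.187
n/ν for G = 39.00/4 = 9.750
Smallest n/ν is B → limiting reagent.
theoretical n(J) = (2/3) × 17.18 = 11.45 mol → 3364 g
% yield = 1610 / 3364 × 100 = 47.86 %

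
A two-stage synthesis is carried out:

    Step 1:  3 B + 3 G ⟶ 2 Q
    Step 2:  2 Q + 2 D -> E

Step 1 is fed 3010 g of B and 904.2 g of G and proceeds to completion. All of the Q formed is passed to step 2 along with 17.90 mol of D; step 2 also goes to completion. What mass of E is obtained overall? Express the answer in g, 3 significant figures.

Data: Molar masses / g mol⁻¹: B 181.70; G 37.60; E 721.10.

Step 1:
n(B) = 3010 / 181.70 = 16.57 mol
n(G) = 904.2 / 37.60 = 24.05 mol
n/ν for B = 16.57/3 = 5.523
n/ν for G = 24.05/3 = 8.017
Smallest n/ν is B → limiting reagent.
n(Q) produced = (2/3) × 16.57 = 11.05 mol
Step 2:
n(Q) available = 11.05 mol
n(D) = 17.90 mol
n/ν for Q = 11.05/2 = 5.525
n/ν for D = 17.90/2 = 8.950
Smallest n/ν is Q → limiting reagent.
n(E) = (1/2) × 11.05 = 5.525 mol
mass = 5.525 × 721.10 = 3984 g

3980 g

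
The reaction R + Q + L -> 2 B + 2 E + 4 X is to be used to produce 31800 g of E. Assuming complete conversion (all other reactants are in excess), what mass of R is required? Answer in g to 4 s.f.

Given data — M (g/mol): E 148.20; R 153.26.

n(E) = 31800 / 148.20 = 214.6 mol
n(R) = (1/2) × 214.6 = 107.3 mol
mass = 107.3 × 153.26 = 16440 g

16440 g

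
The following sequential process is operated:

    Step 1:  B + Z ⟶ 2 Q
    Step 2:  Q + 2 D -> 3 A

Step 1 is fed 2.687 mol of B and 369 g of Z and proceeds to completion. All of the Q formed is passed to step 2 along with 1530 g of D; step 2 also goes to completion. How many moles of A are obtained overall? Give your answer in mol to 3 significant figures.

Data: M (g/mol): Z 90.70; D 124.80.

Step 1:
n(B) = 2.687 mol
n(Z) = 369.0 / 90.70 = 4.068 mol
n/ν → B: 2.687, Z: 4.068; B is limiting.
n(Q) produced = (2/1) × 2.687 = 5.374 mol
Step 2:
n(Q) available = 5.374 mol
n(D) = 1530 / 124.80 = 12.26 mol
n/ν → Q: 5.374, D: 6.130; Q is limiting.
n(A) = (3/1) × 5.374 = 16.12 mol

16.1 mol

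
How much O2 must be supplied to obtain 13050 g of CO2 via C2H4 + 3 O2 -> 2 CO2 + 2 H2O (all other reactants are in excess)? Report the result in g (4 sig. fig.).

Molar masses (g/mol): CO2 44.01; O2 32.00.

14230 g

n(CO2) = 13050 / 44.01 = 296.5 mol
n(O2) = (3/2) × 296.5 = 444.8 mol
mass = 444.8 × 32.00 = 14230 g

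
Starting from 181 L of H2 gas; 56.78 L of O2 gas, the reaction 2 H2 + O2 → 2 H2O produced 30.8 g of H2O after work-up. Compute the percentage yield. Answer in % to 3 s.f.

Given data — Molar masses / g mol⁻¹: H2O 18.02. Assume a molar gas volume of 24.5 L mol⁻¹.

n(H2) = 181.0 / 24.5 = 7.388 mol
n(O2) = 56.78 / 24.5 = 2.318 mol
n/ν for H2 = 7.388/2 = 3.694
n/ν for O2 = 2.318/1 = 2.318
Smallest n/ν is O2 → limiting reagent.
theoretical n(H2O) = (2/1) × 2.318 = 4.636 mol → 83.54 g
% yield = 30.8 / 83.54 × 100 = 36.87 %

36.9 %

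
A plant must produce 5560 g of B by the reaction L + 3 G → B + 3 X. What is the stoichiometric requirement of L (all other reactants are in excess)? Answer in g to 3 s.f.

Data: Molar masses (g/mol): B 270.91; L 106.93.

2190 g

n(B) = 5560 / 270.91 = 20.52 mol
n(L) = (1/1) × 20.52 = 20.52 mol
mass = 20.52 × 106.93 = 2194 g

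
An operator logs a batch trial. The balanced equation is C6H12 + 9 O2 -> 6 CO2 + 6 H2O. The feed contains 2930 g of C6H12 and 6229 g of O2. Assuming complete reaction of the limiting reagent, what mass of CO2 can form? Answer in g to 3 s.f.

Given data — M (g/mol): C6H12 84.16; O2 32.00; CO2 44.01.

5710 g

n(C6H12) = 2930 / 84.16 = 34.81 mol
n(O2) = 6229 / 32.00 = 194.7 mol
n/ν for C6H12 = 34.81/1 = 34.81
n/ν for O2 = 194.7/9 = 21.63
Smallest n/ν is O2 → limiting reagent.
n(CO2) = (6/9) × 194.7 = 129.8 mol
mass = 129.8 × 44.01 = 5712 g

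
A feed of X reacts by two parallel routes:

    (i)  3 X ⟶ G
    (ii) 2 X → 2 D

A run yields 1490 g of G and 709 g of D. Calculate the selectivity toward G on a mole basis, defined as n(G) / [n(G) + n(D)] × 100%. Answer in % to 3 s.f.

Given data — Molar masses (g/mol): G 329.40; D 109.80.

n(G) = 1490 / 329.40 = 4.523 mol
n(D) = 709 / 109.80 = 6.457 mol
selectivity = 4.523/(4.523+6.457) × 100 = 41.19 %

41.2 %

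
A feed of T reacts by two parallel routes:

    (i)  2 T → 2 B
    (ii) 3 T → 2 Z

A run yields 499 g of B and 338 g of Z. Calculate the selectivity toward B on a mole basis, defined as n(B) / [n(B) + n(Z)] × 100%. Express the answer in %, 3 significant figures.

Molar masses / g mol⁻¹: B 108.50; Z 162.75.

68.9 %

n(B) = 499 / 108.50 = 4.599 mol
n(Z) = 338 / 162.75 = 2.077 mol
selectivity = 4.599/(4.599+2.077) × 100 = 68.89 %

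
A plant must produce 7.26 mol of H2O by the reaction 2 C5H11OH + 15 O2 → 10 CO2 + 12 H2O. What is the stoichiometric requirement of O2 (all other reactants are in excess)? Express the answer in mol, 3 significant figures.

9.08 mol

n(H2O) = 7.260 mol
n(O2) = (15/12) × 7.260 = 9.075 mol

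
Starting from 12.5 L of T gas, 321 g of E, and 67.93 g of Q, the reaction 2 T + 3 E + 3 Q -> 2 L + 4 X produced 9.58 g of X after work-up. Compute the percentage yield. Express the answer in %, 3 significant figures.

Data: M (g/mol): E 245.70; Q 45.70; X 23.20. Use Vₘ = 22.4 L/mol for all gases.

n(T) = 12.50 / 22.4 = 0.5580 mol
n(E) = 321.0 / 245.70 = 1.306 mol
n(Q) = 67.93 / 45.70 = 1.486 mol
n/ν for T = 0.5580/2 = 0.2790
n/ν for E = 1.306/3 = 0.4353
n/ν for Q = 1.486/3 = 0.4953
Smallest n/ν is T → limiting reagent.
theoretical n(X) = (4/2) × 0.5580 = 1.116 mol → 25.89 g
% yield = 9.58 / 25.89 × 100 = 37.00 %

37.0 %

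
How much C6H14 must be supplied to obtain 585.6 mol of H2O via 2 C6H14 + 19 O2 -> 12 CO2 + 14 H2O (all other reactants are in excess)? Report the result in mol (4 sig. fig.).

n(H2O) = 585.6 mol
n(C6H14) = (2/14) × 585.6 = 83.66 mol

83.66 mol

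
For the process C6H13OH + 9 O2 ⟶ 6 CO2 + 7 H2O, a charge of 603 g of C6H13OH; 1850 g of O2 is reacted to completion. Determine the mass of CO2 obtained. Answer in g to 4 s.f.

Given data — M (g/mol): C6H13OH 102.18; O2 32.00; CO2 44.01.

1558 g

n(C6H13OH) = 603.0 / 102.18 = 5.901 mol
n(O2) = 1850 / 32.00 = 57.81 mol
n/ν for C6H13OH = 5.901/1 = 5.901
n/ν for O2 = 57.81/9 = 6.423
Smallest n/ν is C6H13OH → limiting reagent.
n(CO2) = (6/1) × 5.901 = 35.41 mol
mass = 35.41 × 44.01 = 1558 g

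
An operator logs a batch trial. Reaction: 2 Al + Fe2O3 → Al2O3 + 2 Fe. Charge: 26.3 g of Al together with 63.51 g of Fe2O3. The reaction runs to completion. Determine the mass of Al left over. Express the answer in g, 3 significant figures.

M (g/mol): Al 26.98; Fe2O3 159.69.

n(Al) = 26.30 / 26.98 = 0.9748 mol
n(Fe2O3) = 63.51 / 159.69 = 0.3977 mol
n/ν for Al = 0.9748/2 = 0.4874
n/ν for Fe2O3 = 0.3977/1 = 0.3977
Smallest n/ν is Fe2O3 → limiting reagent.
Al consumed = (2/1) × 0.3977 = 0.7954 mol
Al remaining = 0.9748 − 0.7954 = 0.1794 mol
mass = 0.1794 × 26.98 = 4.840 g

4.84 g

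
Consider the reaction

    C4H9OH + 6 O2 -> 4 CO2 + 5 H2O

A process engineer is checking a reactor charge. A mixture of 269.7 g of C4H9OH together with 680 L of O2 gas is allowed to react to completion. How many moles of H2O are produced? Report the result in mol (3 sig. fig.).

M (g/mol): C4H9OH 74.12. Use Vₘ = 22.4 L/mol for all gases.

n(C4H9OH) = 269.7 / 74.12 = 3.639 mol
n(O2) = 680.0 / 22.4 = 30.36 mol
n/ν → C4H9OH: 3.639, O2: 5.060; C4H9OH is limiting.
n(H2O) = (5/1) × 3.639 = 18.20 mol

18.2 mol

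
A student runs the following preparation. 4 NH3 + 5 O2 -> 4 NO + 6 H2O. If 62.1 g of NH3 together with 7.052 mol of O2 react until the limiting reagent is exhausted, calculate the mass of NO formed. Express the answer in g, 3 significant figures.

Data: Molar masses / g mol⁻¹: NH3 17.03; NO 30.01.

109 g

n(NH3) = 62.10 / 17.03 = 3.647 mol
n(O2) = 7.052 mol
n/ν → NH3: 0.9118, O2: 1.410; NH3 is limiting.
n(NO) = (4/4) × 3.647 = 3.647 mol
mass = 3.647 × 30.01 = 109.4 g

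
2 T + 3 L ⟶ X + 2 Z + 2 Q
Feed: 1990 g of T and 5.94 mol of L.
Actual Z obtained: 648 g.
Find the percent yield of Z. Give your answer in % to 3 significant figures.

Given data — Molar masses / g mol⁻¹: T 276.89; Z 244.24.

n(T) = 1990 / 276.89 = 7.187 mol
n(L) = 5.940 mol
n/ν for T = 7.187/2 = 3.594
n/ν for L = 5.940/3 = 1.980
Smallest n/ν is L → limiting reagent.
theoretical n(Z) = (2/3) × 5.940 = 3.960 mol → 967.2 g
% yield = 648 / 967.2 × 100 = 67.00 %

67.0 %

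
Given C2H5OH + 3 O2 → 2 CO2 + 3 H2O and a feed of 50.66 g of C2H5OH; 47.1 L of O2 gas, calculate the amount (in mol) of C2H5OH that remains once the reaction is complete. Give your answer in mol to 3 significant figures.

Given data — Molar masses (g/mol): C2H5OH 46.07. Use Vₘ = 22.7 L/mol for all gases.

n(C2H5OH) = 50.66 / 46.07 = 1.100 mol
n(O2) = 47.10 / 22.7 = 2.075 mol
n/ν for C2H5OH = 1.100/1 = 1.100
n/ν for O2 = 2.075/3 = 0.6917
Smallest n/ν is O2 → limiting reagent.
C2H5OH consumed = (1/3) × 2.075 = 0.6917 mol
C2H5OH remaining = 1.100 − 0.6917 = 0.4083 mol

0.408 mol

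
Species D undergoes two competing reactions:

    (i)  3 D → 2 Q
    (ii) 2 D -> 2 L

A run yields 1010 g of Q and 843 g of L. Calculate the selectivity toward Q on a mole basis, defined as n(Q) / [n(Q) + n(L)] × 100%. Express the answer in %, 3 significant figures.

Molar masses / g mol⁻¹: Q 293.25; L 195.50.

n(Q) = 1010 / 293.25 = 3.444 mol
n(L) = 843 / 195.50 = 4.312 mol
selectivity = 3.444/(3.444+4.312) × 100 = 44.40 %

44.4 %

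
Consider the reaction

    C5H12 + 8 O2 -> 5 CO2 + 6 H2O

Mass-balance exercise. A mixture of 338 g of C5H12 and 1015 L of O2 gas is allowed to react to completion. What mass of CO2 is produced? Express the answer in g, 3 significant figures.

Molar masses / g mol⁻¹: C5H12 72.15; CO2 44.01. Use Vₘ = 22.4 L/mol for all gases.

1030 g

n(C5H12) = 338.0 / 72.15 = 4.685 mol
n(O2) = 1015 / 22.4 = 45.31 mol
n/ν → C5H12: 4.685, O2: 5.664; C5H12 is limiting.
n(CO2) = (5/1) × 4.685 = 23.43 mol
mass = 23.43 × 44.01 = 1031 g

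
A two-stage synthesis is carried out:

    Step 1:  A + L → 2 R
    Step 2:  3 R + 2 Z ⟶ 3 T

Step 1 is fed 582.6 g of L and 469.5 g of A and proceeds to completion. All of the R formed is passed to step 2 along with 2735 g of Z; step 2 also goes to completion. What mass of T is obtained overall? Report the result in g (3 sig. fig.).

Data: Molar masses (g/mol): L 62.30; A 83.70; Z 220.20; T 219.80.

Step 1:
n(L) = 582.6 / 62.30 = 9.352 mol
n(A) = 469.5 / 83.70 = 5.609 mol
n/ν → L: 9.352, A: 5.609; A is limiting.
n(R) produced = (2/1) × 5.609 = 11.22 mol
Step 2:
n(R) available = 11.22 mol
n(Z) = 2735 / 220.20 = 12.42 mol
n/ν → R: 3.740, Z: 6.210; R is limiting.
n(T) = (3/3) × 11.22 = 11.22 mol
mass = 11.22 × 219.80 = 2466 g

2470 g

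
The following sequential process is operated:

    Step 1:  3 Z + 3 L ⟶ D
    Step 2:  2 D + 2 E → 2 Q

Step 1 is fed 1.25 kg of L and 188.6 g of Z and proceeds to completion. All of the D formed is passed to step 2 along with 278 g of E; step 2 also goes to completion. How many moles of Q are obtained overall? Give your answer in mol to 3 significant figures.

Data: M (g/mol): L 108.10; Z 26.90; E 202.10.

Step 1:
n(L) = 1.250×1000 / 108.10 = 11.56 mol
n(Z) = 188.6 / 26.90 = 7.011 mol
n/ν for L = 11.56/3 = 3.853
n/ν for Z = 7.011/3 = 2.337
Smallest n/ν is Z → limiting reagent.
n(D) produced = (1/3) × 7.011 = 2.337 mol
Step 2:
n(D) available = 2.337 mol
n(E) = 278.0 / 202.10 = 1.376 mol
n/ν for D = 2.337/2 = 1.169
n/ν for E = 1.376/2 = 0.6880
Smallest n/ν is E → limiting reagent.
n(Q) = (2/2) × 1.376 = 1.376 mol

1.38 mol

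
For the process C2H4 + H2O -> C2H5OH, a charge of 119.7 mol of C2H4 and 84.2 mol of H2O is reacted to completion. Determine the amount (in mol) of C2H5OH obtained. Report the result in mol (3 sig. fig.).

n(C2H4) = 119.7 mol
n(H2O) = 84.20 mol
n/ν → C2H4: 119.7, H2O: 84.20; H2O is limiting.
n(C2H5OH) = (1/1) × 84.20 = 84.20 mol

84.2 mol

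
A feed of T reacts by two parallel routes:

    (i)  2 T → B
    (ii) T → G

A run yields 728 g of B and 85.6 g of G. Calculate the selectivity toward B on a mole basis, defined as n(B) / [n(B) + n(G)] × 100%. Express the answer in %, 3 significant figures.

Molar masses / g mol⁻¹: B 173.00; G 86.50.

n(B) = 728 / 173.00 = 4.208 mol
n(G) = 85.6 / 86.50 = 0.9896 mol
selectivity = 4.208/(4.208+0.9896) × 100 = 80.96 %

81.0 %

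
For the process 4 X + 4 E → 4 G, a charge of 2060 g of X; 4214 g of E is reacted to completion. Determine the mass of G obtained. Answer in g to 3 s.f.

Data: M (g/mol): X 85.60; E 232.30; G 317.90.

5770 g

n(X) = 2060 / 85.60 = 24.07 mol
n(E) = 4214 / 232.30 = 18.14 mol
n/ν → X: 6.018, E: 4.535; E is limiting.
n(G) = (4/4) × 18.14 = 18.14 mol
mass = 18.14 × 317.90 = 5767 g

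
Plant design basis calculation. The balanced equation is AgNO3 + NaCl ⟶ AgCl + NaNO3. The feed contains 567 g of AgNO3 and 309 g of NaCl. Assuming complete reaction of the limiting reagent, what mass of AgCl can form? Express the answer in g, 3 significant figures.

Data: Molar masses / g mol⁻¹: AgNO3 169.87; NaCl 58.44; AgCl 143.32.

n(AgNO3) = 567.0 / 169.87 = 3.338 mol
n(NaCl) = 309.0 / 58.44 = 5.287 mol
n/ν for AgNO3 = 3.338/1 = 3.338
n/ν for NaCl = 5.287/1 = 5.287
Smallest n/ν is AgNO3 → limiting reagent.
n(AgCl) = (1/1) × 3.338 = 3.338 mol
mass = 3.338 × 143.32 = 478.4 g

478 g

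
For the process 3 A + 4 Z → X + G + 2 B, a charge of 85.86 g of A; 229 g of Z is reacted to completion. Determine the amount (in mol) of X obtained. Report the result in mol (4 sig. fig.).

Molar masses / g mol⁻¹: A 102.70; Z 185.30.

n(A) = 85.86 / 102.70 = 0.8360 mol
n(Z) = 229.0 / 185.30 = 1.236 mol
n/ν for A = 0.8360/3 = 0.2787
n/ν for Z = 1.236/4 = 0.3090
Smallest n/ν is A → limiting reagent.
n(X) = (1/3) × 0.8360 = 0.2787 mol

0.2787 mol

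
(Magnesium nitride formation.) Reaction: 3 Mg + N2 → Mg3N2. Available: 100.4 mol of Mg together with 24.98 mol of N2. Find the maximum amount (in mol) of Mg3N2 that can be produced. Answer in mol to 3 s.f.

n(Mg) = 100.4 mol
n(N2) = 24.98 mol
n/ν for Mg = 100.4/3 = 33.47
n/ν for N2 = 24.98/1 = 24.98
Smallest n/ν is N2 → limiting reagent.
n(Mg3N2) = (1/1) × 24.98 = 24.98 mol

25.0 mol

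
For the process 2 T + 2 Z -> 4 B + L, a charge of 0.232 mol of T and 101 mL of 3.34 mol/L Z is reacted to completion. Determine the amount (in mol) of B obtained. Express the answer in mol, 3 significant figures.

n(T) = 0.2320 mol
n(Z) = 3.34 × 101.0/1000 = 0.3373 mol
n/ν for T = 0.2320/2 = 0.1160
n/ν for Z = 0.3373/2 = 0.1687
Smallest n/ν is T → limiting reagent.
n(B) = (4/2) × 0.2320 = 0.4640 mol

0.464 mol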